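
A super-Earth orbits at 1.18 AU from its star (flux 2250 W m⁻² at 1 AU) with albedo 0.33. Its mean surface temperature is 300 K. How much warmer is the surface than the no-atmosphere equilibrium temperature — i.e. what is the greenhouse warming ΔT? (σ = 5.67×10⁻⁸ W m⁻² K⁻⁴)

ΔT ≈ 37.1 K

S = 2250/1.18² = 1616 W m⁻².
T_eq = [S(1−A)/(4σ)]^(1/4) = [1616×0.67/(4×5.67×10⁻⁸)]^(1/4) = 262.9 K.
ΔT = T_surf − T_eq = 300 − 262.9.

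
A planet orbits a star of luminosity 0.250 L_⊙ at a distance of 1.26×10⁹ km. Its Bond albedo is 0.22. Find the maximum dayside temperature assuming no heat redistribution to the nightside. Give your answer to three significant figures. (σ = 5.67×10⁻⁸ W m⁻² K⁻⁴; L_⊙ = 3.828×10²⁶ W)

T_ss ≈ 90.1 K

d = 1.26×10⁹ km = 1.26×10¹² m.
L = 0.250 × 3.828×10²⁶ = 9.57×10²⁵ W.
Flux: S = L/(4πd²) = 9.57×10²⁵/(4π×(1.26×10¹²)²) = 4.80 W m⁻².
With no redistribution each surface element balances locally: S(1−A) = σT⁴.
T = [4.80 × 0.78 / 5.67×10⁻⁸]^(1/4) = (6.60×10⁷)^(1/4) = 90.1 K.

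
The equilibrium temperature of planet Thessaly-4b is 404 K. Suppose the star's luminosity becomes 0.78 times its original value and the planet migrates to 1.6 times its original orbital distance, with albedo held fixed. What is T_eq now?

T_eq ∝ L^(1/4) · d^(−1/2).
T′ = 404 × 0.78^(1/4) / 1.6^(1/2) = 300 K.

T_eq ≈ 300 K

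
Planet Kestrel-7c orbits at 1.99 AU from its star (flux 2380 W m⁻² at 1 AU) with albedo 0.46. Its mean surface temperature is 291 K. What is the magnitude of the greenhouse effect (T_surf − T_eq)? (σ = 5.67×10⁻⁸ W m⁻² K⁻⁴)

S = 2380/1.99² = 601.0 W m⁻².
T_eq = [S(1−A)/(4σ)]^(1/4) = [601.0×0.54/(4×5.67×10⁻⁸)]^(1/4) = 194.5 K.
ΔT = T_surf − T_eq = 291 − 194.5.

ΔT ≈ 96.5 K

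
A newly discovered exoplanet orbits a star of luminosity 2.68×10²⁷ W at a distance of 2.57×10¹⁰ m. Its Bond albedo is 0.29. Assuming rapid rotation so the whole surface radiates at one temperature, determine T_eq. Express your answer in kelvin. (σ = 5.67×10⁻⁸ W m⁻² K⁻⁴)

T_eq ≈ 1000 K

Flux: S = L/(4πd²) = 2.68×10²⁷/(4π×(2.57×10¹⁰)²) = 3.23×10⁵ W m⁻².
Energy balance: absorbed = emitted ⇒ πR²·S(1−A) = 4πR²·σT_eq⁴, so T_eq⁴ = S(1−A)/(4σ).
T_eq = [3.23×10⁵ × 0.71 / (4 × 5.67×10⁻⁸)]^(1/4) = (1.01×10¹²)^(1/4) = 1000 K.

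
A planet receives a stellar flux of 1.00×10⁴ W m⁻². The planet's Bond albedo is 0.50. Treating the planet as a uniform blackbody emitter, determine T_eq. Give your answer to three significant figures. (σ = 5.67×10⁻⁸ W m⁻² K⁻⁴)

T_eq ≈ 385 K

Energy balance: absorbed = emitted ⇒ πR²·S(1−A) = 4πR²·σT_eq⁴, so T_eq⁴ = S(1−A)/(4σ).
T_eq = [1.00×10⁴ × 0.50 / (4 × 5.67×10⁻⁸)]^(1/4) = (2.20×10¹⁰)^(1/4) = 385 K.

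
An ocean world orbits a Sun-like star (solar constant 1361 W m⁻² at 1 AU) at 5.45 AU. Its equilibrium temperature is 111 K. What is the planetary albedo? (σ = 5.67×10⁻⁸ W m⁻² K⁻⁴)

Flux at 5.45 AU: S = 1361/5.45² = 45.8 W m⁻².
From T_eq⁴ = S(1−A)/(4σ): 1−A = 4σT_eq⁴/S.
1−A = 4 × 5.67×10⁻⁸ × (111)⁴ / 45.8 = 0.751.

A ≈ 0.25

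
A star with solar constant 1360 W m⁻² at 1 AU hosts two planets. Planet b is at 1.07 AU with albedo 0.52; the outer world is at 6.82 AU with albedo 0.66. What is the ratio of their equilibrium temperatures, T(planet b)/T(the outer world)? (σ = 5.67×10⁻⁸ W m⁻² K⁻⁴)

T_eq = [S₀(1−A)/(4σd²)]^(1/4), so T ∝ (1−A)^(1/4) / √d.
T₁ = [1360×0.48/(4×5.67×10⁻⁸×1.07²)]^(1/4) = 223.92 K.
T₂ = [1360×0.34/(4×5.67×10⁻⁸×6.82²)]^(1/4) = 81.37 K.

T₁/T₂ ≈ 2.752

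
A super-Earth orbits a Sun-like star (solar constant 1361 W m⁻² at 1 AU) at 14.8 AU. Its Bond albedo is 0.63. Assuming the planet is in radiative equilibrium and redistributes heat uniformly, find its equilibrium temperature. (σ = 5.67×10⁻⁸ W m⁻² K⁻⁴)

T_eq ≈ 56.4 K

Flux at 14.8 AU: S = 1361/14.8² = 6.21 W m⁻².
Energy balance: absorbed = emitted ⇒ πR²·S(1−A) = 4πR²·σT_eq⁴, so T_eq⁴ = S(1−A)/(4σ).
T_eq = [6.21 × 0.37 / (4 × 5.67×10⁻⁸)]^(1/4) = (1.01×10⁷)^(1/4) = 56.4 K.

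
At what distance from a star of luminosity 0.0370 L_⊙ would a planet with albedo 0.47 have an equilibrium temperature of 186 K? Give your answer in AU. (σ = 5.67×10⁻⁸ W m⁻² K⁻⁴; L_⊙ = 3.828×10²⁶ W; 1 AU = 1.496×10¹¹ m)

d ≈ 0.314 AU

L = 0.0370 × 3.828×10²⁶ = 1.42×10²⁵ W.
From T_eq⁴ = L(1−A)/(16πσd²): d = √[L(1−A)/(16πσT_eq⁴)].
d = √[1.42×10²⁵ × 0.53 / (16π × 5.67×10⁻⁸ × (186)⁴)] = 4.69×10¹⁰ m = 0.314 AU.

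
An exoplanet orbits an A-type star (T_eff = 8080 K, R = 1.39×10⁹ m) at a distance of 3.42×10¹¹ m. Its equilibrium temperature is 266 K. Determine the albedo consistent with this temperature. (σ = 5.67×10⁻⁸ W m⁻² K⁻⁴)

A ≈ 0.72

L = 4πR_⋆²σT_⋆⁴ = 4π(1.39×10⁹)² × 5.67×10⁻⁸ × (8080)⁴ = 5.87×10²⁷ W.
S = L/(4πd²) = 3990 W m⁻².
From T_eq⁴ = S(1−A)/(4σ): 1−A = 4σT_eq⁴/S.
1−A = 4 × 5.67×10⁻⁸ × (266)⁴ / 3990 = 0.284.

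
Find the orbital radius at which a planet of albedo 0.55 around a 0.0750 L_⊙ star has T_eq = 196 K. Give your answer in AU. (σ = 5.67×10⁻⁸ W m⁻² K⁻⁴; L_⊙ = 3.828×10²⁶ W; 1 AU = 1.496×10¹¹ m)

d ≈ 0.370 AU

L = 0.0750 × 3.828×10²⁶ = 2.87×10²⁵ W.
From T_eq⁴ = L(1−A)/(16πσd²): d = √[L(1−A)/(16πσT_eq⁴)].
d = √[2.87×10²⁵ × 0.45 / (16π × 5.67×10⁻⁸ × (196)⁴)] = 5.54×10¹⁰ m = 0.370 AU.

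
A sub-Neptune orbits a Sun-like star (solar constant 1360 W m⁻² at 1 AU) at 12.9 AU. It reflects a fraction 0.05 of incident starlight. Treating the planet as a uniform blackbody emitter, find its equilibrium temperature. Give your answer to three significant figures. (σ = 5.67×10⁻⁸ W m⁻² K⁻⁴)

T_eq ≈ 76.5 K

Flux at 12.9 AU: S = 1360/12.9² = 8.17 W m⁻².
Energy balance: absorbed = emitted ⇒ πR²·S(1−A) = 4πR²·σT_eq⁴, so T_eq⁴ = S(1−A)/(4σ).
T_eq = [8.17 × 0.95 / (4 × 5.67×10⁻⁸)]^(1/4) = (3.42×10⁷)^(1/4) = 76.5 K.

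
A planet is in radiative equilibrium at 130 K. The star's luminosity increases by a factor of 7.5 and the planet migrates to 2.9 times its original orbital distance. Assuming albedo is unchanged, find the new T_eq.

T_eq ∝ L^(1/4) · d^(−1/2).
T′ = 130 × 7.5^(1/4) / 2.9^(1/2) = 126 K.

T_eq ≈ 126 K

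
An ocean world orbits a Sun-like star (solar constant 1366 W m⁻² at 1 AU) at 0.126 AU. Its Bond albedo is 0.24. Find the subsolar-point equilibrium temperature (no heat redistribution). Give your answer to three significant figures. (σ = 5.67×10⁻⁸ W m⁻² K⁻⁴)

T_ss ≈ 1040 K

Flux at 0.126 AU: S = 1366/0.126² = 8.60×10⁴ W m⁻².
At the subsolar point the surface absorbs S(1−A) and emits σT⁴ per unit area — no factor of 4, since only the local patch is in balance.
T = [8.60×10⁴ × 0.76 / 5.67×10⁻⁸]^(1/4) = (1.15×10¹²)^(1/4) = 1040 K.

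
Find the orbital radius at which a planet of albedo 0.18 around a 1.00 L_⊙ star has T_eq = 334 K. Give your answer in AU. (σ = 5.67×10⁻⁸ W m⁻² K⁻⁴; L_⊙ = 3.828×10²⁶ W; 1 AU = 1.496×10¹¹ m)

d ≈ 0.629 AU

L = 1.00 × 3.828×10²⁶ = 3.83×10²⁶ W.
From T_eq⁴ = L(1−A)/(16πσd²): d = √[L(1−A)/(16πσT_eq⁴)].
d = √[3.83×10²⁶ × 0.82 / (16π × 5.67×10⁻⁸ × (334)⁴)] = 9.41×10¹⁰ m = 0.629 AU.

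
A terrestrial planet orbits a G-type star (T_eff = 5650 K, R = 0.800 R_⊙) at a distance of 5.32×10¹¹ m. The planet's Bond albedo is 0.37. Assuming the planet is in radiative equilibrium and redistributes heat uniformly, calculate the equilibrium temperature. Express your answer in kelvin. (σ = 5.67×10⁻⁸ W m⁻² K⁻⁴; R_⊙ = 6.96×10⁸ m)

T_eq ≈ 115 K

R_⋆ = 0.800 × 6.96×10⁸ = 5.57×10⁸ m.
L = 4πR_⋆²σT_⋆⁴ = 4π(5.57×10⁸)² × 5.67×10⁻⁸ × (5650)⁴ = 2.25×10²⁶ W.
S = L/(4πd²) = 63.3 W m⁻².
Energy balance: absorbed = emitted ⇒ πR²·S(1−A) = 4πR²·σT_eq⁴, so T_eq⁴ = S(1−A)/(4σ).
T_eq = [63.3 × 0.63 / (4 × 5.67×10⁻⁸)]^(1/4) = (1.76×10⁸)^(1/4) = 115 K.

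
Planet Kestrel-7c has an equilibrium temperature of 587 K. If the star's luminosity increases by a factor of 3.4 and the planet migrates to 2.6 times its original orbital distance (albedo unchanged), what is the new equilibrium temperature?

T_eq ∝ L^(1/4) · d^(−1/2).
T′ = 587 × 3.4^(1/4) / 2.6^(1/2) = 494 K.

T_eq ≈ 494 K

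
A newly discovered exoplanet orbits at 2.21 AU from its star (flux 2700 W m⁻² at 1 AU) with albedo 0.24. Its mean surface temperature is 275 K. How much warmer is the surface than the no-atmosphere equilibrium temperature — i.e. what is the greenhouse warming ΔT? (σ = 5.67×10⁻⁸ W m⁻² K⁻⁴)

S = 2700/2.21² = 552.8 W m⁻².
T_eq = [S(1−A)/(4σ)]^(1/4) = [552.8×0.76/(4×5.67×10⁻⁸)]^(1/4) = 207.5 K.
ΔT = T_surf − T_eq = 275 − 207.5.

ΔT ≈ 67.5 K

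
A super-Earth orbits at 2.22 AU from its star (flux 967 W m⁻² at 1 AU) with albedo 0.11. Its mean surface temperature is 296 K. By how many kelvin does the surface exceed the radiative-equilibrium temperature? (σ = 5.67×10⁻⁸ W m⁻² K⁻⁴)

S = 967/2.22² = 196.2 W m⁻².
T_eq = [S(1−A)/(4σ)]^(1/4) = [196.2×0.89/(4×5.67×10⁻⁸)]^(1/4) = 166.6 K.
ΔT = T_surf − T_eq = 296 − 166.6.

ΔT ≈ 129.4 K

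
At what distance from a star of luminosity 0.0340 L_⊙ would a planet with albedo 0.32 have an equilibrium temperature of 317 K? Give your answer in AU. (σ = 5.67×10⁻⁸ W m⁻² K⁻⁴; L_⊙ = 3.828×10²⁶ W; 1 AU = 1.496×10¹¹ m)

L = 0.0340 × 3.828×10²⁶ = 1.30×10²⁵ W.
From T_eq⁴ = L(1−A)/(16πσd²): d = √[L(1−A)/(16πσT_eq⁴)].
d = √[1.30×10²⁵ × 0.68 / (16π × 5.67×10⁻⁸ × (317)⁴)] = 1.75×10¹⁰ m = 0.117 AU.

d ≈ 0.117 AU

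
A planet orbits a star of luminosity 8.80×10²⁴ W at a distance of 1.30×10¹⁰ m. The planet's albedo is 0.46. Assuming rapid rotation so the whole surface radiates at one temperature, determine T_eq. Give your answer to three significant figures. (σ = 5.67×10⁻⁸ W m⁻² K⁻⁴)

Flux: S = L/(4πd²) = 8.80×10²⁴/(4π×(1.30×10¹⁰)²) = 4140 W m⁻².
Energy balance: absorbed = emitted ⇒ πR²·S(1−A) = 4πR²·σT_eq⁴, so T_eq⁴ = S(1−A)/(4σ).
T_eq = [4140 × 0.54 / (4 × 5.67×10⁻⁸)]^(1/4) = (9.87×10⁹)^(1/4) = 315 K.

T_eq ≈ 315 K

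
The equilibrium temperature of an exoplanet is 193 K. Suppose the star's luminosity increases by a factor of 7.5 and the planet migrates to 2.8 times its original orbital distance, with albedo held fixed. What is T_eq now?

T_eq ≈ 191 K

T_eq ∝ L^(1/4) · d^(−1/2).
T′ = 193 × 7.5^(1/4) / 2.8^(1/2) = 191 K.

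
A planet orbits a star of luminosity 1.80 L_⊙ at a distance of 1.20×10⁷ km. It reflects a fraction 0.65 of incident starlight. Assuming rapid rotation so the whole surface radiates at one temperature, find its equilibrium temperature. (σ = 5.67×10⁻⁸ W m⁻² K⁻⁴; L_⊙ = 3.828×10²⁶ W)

T_eq ≈ 876 K

d = 1.20×10⁷ km = 1.20×10¹⁰ m.
L = 1.80 × 3.828×10²⁶ = 6.89×10²⁶ W.
Flux: S = L/(4πd²) = 6.89×10²⁶/(4π×(1.20×10¹⁰)²) = 3.81×10⁵ W m⁻².
Energy balance: absorbed = emitted ⇒ πR²·S(1−A) = 4πR²·σT_eq⁴, so T_eq⁴ = S(1−A)/(4σ).
T_eq = [3.81×10⁵ × 0.35 / (4 × 5.67×10⁻⁸)]^(1/4) = (5.88×10¹¹)^(1/4) = 876 K.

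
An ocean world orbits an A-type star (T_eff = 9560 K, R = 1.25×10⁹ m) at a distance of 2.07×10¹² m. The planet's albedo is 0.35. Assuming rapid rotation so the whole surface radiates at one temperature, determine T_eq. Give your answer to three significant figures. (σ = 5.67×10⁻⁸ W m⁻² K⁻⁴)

L = 4πR_⋆²σT_⋆⁴ = 4π(1.25×10⁹)² × 5.67×10⁻⁸ × (9560)⁴ = 9.30×10²⁷ W.
S = L/(4πd²) = 173 W m⁻².
Energy balance: absorbed = emitted ⇒ πR²·S(1−A) = 4πR²·σT_eq⁴, so T_eq⁴ = S(1−A)/(4σ).
T_eq = [173 × 0.65 / (4 × 5.67×10⁻⁸)]^(1/4) = (4.95×10⁸)^(1/4) = 149 K.

T_eq ≈ 149 K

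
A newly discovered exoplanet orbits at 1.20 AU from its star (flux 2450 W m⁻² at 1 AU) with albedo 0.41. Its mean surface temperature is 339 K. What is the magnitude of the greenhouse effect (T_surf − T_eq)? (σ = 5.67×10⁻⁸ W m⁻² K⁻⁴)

S = 2450/1.20² = 1701 W m⁻².
T_eq = [S(1−A)/(4σ)]^(1/4) = [1701×0.59/(4×5.67×10⁻⁸)]^(1/4) = 257.9 K.
ΔT = T_surf − T_eq = 339 − 257.9.

ΔT ≈ 81.1 K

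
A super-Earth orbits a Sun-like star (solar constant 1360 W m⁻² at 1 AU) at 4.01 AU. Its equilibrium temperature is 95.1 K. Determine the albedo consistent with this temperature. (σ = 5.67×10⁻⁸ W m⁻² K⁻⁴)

Flux at 4.01 AU: S = 1360/4.01² = 84.6 W m⁻².
From T_eq⁴ = S(1−A)/(4σ): 1−A = 4σT_eq⁴/S.
1−A = 4 × 5.67×10⁻⁸ × (95.1)⁴ / 84.6 = 0.219.

A ≈ 0.78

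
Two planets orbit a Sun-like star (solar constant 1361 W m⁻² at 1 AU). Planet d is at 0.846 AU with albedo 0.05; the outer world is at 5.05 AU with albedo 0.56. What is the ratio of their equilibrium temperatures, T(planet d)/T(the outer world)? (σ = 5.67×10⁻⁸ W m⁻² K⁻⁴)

T_eq = [S₀(1−A)/(4σd²)]^(1/4), so T ∝ (1−A)^(1/4) / √d.
T₁ = [1361×0.95/(4×5.67×10⁻⁸×0.846²)]^(1/4) = 298.74 K.
T₂ = [1361×0.44/(4×5.67×10⁻⁸×5.05²)]^(1/4) = 100.87 K.

T₁/T₂ ≈ 2.962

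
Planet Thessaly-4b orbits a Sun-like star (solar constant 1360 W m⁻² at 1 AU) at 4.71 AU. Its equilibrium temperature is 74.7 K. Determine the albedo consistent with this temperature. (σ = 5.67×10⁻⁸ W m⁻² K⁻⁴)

Flux at 4.71 AU: S = 1360/4.71² = 61.3 W m⁻².
From T_eq⁴ = S(1−A)/(4σ): 1−A = 4σT_eq⁴/S.
1−A = 4 × 5.67×10⁻⁸ × (74.7)⁴ / 61.3 = 0.115.

A ≈ 0.88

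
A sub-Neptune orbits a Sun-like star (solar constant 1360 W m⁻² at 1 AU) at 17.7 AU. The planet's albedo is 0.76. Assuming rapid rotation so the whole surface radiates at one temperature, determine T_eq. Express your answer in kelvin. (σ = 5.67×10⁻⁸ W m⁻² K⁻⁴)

Flux at 17.7 AU: S = 1360/17.7² = 4.34 W m⁻².
Energy balance: absorbed = emitted ⇒ πR²·S(1−A) = 4πR²·σT_eq⁴, so T_eq⁴ = S(1−A)/(4σ).
T_eq = [4.34 × 0.24 / (4 × 5.67×10⁻⁸)]^(1/4) = (4.59×10⁶)^(1/4) = 46.3 K.

T_eq ≈ 46.3 K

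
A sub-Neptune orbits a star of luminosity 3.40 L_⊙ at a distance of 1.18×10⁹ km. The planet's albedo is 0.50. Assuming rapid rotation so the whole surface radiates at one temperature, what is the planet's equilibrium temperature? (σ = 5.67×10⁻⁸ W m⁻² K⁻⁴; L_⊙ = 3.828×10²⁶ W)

d = 1.18×10⁹ km = 1.18×10¹² m.
L = 3.40 × 3.828×10²⁶ = 1.30×10²⁷ W.
Flux: S = L/(4πd²) = 1.30×10²⁷/(4π×(1.18×10¹²)²) = 74.4 W m⁻².
Energy balance: absorbed = emitted ⇒ πR²·S(1−A) = 4πR²·σT_eq⁴, so T_eq⁴ = S(1−A)/(4σ).
T_eq = [74.4 × 0.50 / (4 × 5.67×10⁻⁸)]^(1/4) = (1.64×10⁸)^(1/4) = 113 K.

T_eq ≈ 113 K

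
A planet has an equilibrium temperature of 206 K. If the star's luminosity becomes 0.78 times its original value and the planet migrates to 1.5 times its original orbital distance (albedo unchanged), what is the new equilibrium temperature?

T_eq ∝ L^(1/4) · d^(−1/2).
T′ = 206 × 0.78^(1/4) / 1.5^(1/2) = 158 K.

T_eq ≈ 158 K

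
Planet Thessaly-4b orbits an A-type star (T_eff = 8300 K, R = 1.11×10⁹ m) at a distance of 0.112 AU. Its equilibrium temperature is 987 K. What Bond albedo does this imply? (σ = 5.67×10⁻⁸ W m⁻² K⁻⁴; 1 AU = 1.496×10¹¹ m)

d = 0.112 AU = 1.68×10¹⁰ m.
L = 4πR_⋆²σT_⋆⁴ = 4π(1.11×10⁹)² × 5.67×10⁻⁸ × (8300)⁴ = 4.17×10²⁷ W.
S = L/(4πd²) = 1.18×10⁶ W m⁻².
From T_eq⁴ = S(1−A)/(4σ): 1−A = 4σT_eq⁴/S.
1−A = 4 × 5.67×10⁻⁸ × (987)⁴ / 1.18×10⁶ = 0.182.

A ≈ 0.82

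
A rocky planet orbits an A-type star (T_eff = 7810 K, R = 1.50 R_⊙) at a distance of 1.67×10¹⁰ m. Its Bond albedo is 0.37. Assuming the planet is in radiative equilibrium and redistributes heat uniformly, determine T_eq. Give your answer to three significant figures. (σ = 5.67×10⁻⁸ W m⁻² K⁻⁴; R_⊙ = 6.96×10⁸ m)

R_⋆ = 1.50 × 6.96×10⁸ = 1.04×10⁹ m.
L = 4πR_⋆²σT_⋆⁴ = 4π(1.04×10⁹)² × 5.67×10⁻⁸ × (7810)⁴ = 2.89×10²⁷ W.
S = L/(4πd²) = 8.24×10⁵ W m⁻².
Energy balance: absorbed = emitted ⇒ πR²·S(1−A) = 4πR²·σT_eq⁴, so T_eq⁴ = S(1−A)/(4σ).
T_eq = [8.24×10⁵ × 0.63 / (4 × 5.67×10⁻⁸)]^(1/4) = (2.29×10¹²)^(1/4) = 1230 K.

T_eq ≈ 1230 K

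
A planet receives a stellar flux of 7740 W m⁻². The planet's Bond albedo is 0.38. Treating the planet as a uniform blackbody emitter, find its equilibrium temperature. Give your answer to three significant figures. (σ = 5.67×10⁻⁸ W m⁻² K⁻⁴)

Energy balance: absorbed = emitted ⇒ πR²·S(1−A) = 4πR²·σT_eq⁴, so T_eq⁴ = S(1−A)/(4σ).
T_eq = [7740 × 0.62 / (4 × 5.67×10⁻⁸)]^(1/4) = (2.12×10¹⁰)^(1/4) = 381 K.

T_eq ≈ 381 K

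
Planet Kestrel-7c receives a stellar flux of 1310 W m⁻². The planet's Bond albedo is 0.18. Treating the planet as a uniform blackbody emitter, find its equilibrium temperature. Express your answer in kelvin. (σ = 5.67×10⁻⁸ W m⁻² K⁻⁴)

T_eq ≈ 262 K

Energy balance: absorbed = emitted ⇒ πR²·S(1−A) = 4πR²·σT_eq⁴, so T_eq⁴ = S(1−A)/(4σ).
T_eq = [1310 × 0.82 / (4 × 5.67×10⁻⁸)]^(1/4) = (4.74×10⁹)^(1/4) = 262 K.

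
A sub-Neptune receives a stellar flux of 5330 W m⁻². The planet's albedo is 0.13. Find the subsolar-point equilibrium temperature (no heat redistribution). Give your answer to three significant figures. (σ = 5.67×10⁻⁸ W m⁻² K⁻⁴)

At the subsolar point the surface absorbs S(1−A) and emits σT⁴ per unit area — no factor of 4, since only the local patch is in balance.
T = [5330 × 0.87 / 5.67×10⁻⁸]^(1/4) = (8.18×10¹⁰)^(1/4) = 535 K.

T_ss ≈ 535 K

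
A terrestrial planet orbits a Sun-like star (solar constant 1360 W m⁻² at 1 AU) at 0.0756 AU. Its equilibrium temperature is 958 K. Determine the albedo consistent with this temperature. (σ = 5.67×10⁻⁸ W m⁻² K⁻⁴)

Flux at 0.0756 AU: S = 1360/0.0756² = 2.38×10⁵ W m⁻².
From T_eq⁴ = S(1−A)/(4σ): 1−A = 4σT_eq⁴/S.
1−A = 4 × 5.67×10⁻⁸ × (958)⁴ / 2.38×10⁵ = 0.803.

A ≈ 0.20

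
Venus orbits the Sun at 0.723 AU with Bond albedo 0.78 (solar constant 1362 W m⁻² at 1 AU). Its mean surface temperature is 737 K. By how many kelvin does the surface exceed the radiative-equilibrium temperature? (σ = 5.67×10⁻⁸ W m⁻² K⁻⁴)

S = 1362/0.723² = 2606 W m⁻².
T_eq = [S(1−A)/(4σ)]^(1/4) = [2606×0.22/(4×5.67×10⁻⁸)]^(1/4) = 224.2 K.
ΔT = T_surf − T_eq = 737 − 224.2.

ΔT ≈ 512.8 K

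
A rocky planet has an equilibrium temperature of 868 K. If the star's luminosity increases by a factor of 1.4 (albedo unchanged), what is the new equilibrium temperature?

T_eq ≈ 944 K

T_eq ∝ L^(1/4) · d^(−1/2).
T′ = 868 × 1.4^(1/4) = 944 K.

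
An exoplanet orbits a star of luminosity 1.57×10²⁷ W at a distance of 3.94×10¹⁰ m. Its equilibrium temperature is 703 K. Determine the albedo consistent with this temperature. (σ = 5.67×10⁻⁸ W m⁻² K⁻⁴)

A ≈ 0.31

Flux: S = L/(4πd²) = 1.57×10²⁷/(4π×(3.94×10¹⁰)²) = 8.05×10⁴ W m⁻².
From T_eq⁴ = S(1−A)/(4σ): 1−A = 4σT_eq⁴/S.
1−A = 4 × 5.67×10⁻⁸ × (703)⁴ / 8.05×10⁴ = 0.688.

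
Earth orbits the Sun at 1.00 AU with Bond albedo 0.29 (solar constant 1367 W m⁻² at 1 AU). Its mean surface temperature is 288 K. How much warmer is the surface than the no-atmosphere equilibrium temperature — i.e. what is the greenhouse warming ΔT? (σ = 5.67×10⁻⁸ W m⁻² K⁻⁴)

ΔT ≈ 32.2 K

S = 1367/1.00² = 1367 W m⁻².
T_eq = [S(1−A)/(4σ)]^(1/4) = [1367×0.71/(4×5.67×10⁻⁸)]^(1/4) = 255.8 K.
ΔT = T_surf − T_eq = 288 − 255.8.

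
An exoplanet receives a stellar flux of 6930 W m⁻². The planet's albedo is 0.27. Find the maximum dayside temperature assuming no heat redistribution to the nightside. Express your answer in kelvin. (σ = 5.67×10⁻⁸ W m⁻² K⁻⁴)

With no redistribution each surface element balances locally: S(1−A) = σT⁴.
T = [6930 × 0.73 / 5.67×10⁻⁸]^(1/4) = (8.92×10¹⁰)^(1/4) = 547 K.

T_ss ≈ 547 K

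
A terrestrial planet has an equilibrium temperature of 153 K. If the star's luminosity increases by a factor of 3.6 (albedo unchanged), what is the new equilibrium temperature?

T_eq ∝ L^(1/4) · d^(−1/2).
T′ = 153 × 3.6^(1/4) = 211 K.

T_eq ≈ 211 K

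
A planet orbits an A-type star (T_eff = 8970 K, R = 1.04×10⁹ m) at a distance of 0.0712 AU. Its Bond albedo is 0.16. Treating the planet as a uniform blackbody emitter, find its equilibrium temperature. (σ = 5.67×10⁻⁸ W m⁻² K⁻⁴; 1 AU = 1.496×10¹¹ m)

T_eq ≈ 1900 K

d = 0.0712 AU = 1.07×10¹⁰ m.
L = 4πR_⋆²σT_⋆⁴ = 4π(1.04×10⁹)² × 5.67×10⁻⁸ × (8970)⁴ = 4.99×10²⁷ W.
S = L/(4πd²) = 3.50×10⁶ W m⁻².
Energy balance: absorbed = emitted ⇒ πR²·S(1−A) = 4πR²·σT_eq⁴, so T_eq⁴ = S(1−A)/(4σ).
T_eq = [3.50×10⁶ × 0.84 / (4 × 5.67×10⁻⁸)]^(1/4) = (1.30×10¹³)^(1/4) = 1900 K.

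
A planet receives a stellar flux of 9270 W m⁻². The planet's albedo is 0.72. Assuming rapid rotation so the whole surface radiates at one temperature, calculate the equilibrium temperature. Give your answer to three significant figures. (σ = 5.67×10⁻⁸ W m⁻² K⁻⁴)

T_eq ≈ 327 K

Energy balance: absorbed = emitted ⇒ πR²·S(1−A) = 4πR²·σT_eq⁴, so T_eq⁴ = S(1−A)/(4σ).
T_eq = [9270 × 0.28 / (4 × 5.67×10⁻⁸)]^(1/4) = (1.14×10¹⁰)^(1/4) = 327 K.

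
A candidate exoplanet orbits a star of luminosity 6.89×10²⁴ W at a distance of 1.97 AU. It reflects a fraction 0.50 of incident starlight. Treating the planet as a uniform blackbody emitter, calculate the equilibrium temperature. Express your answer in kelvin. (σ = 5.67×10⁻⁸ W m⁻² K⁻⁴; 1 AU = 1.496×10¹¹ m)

T_eq ≈ 61.1 K

d = 1.97 AU = 2.95×10¹¹ m.
Flux: S = L/(4πd²) = 6.89×10²⁴/(4π×(2.95×10¹¹)²) = 6.31 W m⁻².
Energy balance: absorbed = emitted ⇒ πR²·S(1−A) = 4πR²·σT_eq⁴, so T_eq⁴ = S(1−A)/(4σ).
T_eq = [6.31 × 0.50 / (4 × 5.67×10⁻⁸)]^(1/4) = (1.39×10⁷)^(1/4) = 61.1 K.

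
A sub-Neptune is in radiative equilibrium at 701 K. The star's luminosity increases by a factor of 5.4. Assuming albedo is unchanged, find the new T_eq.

T_eq ≈ 1070 K

T_eq ∝ L^(1/4) · d^(−1/2).
T′ = 701 × 5.4^(1/4) = 1070 K.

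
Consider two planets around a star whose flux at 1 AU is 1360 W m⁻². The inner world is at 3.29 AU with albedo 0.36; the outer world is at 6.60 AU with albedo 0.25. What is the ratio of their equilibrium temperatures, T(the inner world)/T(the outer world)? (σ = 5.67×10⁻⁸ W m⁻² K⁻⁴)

T_eq = [S₀(1−A)/(4σd²)]^(1/4), so T ∝ (1−A)^(1/4) / √d.
T₁ = [1360×0.64/(4×5.67×10⁻⁸×3.29²)]^(1/4) = 137.22 K.
T₂ = [1360×0.75/(4×5.67×10⁻⁸×6.60²)]^(1/4) = 100.80 K.

T₁/T₂ ≈ 1.361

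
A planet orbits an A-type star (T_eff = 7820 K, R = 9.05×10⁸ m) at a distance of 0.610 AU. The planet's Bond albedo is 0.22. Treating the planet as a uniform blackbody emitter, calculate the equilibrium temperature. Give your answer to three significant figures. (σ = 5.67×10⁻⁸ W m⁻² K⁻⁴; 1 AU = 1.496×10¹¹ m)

T_eq ≈ 517 K

d = 0.610 AU = 9.13×10¹⁰ m.
L = 4πR_⋆²σT_⋆⁴ = 4π(9.05×10⁸)² × 5.67×10⁻⁸ × (7820)⁴ = 2.18×10²⁷ W.
S = L/(4πd²) = 2.09×10⁴ W m⁻².
Energy balance: absorbed = emitted ⇒ πR²·S(1−A) = 4πR²·σT_eq⁴, so T_eq⁴ = S(1−A)/(4σ).
T_eq = [2.09×10⁴ × 0.78 / (4 × 5.67×10⁻⁸)]^(1/4) = (7.17×10¹⁰)^(1/4) = 517 K.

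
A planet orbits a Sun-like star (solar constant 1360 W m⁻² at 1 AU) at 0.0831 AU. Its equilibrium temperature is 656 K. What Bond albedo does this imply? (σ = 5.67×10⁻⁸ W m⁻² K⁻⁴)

A ≈ 0.79

Flux at 0.0831 AU: S = 1360/0.0831² = 1.97×10⁵ W m⁻².
From T_eq⁴ = S(1−A)/(4σ): 1−A = 4σT_eq⁴/S.
1−A = 4 × 5.67×10⁻⁸ × (656)⁴ / 1.97×10⁵ = 0.213.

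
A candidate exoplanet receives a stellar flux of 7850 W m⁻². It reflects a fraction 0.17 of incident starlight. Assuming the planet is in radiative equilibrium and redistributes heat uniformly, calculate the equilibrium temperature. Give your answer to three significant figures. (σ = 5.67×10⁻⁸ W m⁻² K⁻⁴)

T_eq ≈ 412 K

Energy balance: absorbed = emitted ⇒ πR²·S(1−A) = 4πR²·σT_eq⁴, so T_eq⁴ = S(1−A)/(4σ).
T_eq = [7850 × 0.83 / (4 × 5.67×10⁻⁸)]^(1/4) = (2.87×10¹⁰)^(1/4) = 412 K.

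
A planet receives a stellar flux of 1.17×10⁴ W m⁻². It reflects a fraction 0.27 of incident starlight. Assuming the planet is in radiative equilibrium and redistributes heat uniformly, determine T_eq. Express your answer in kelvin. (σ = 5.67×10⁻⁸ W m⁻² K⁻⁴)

T_eq ≈ 441 K

Energy balance: absorbed = emitted ⇒ πR²·S(1−A) = 4πR²·σT_eq⁴, so T_eq⁴ = S(1−A)/(4σ).
T_eq = [1.17×10⁴ × 0.73 / (4 × 5.67×10⁻⁸)]^(1/4) = (3.77×10¹⁰)^(1/4) = 441 K.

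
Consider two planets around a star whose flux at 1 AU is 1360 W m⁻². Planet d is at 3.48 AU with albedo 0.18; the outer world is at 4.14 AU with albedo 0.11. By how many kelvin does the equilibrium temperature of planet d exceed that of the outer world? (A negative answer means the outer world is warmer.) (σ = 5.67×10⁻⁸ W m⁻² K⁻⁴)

ΔT ≈ 9.1 K

T_eq = [S₀(1−A)/(4σd²)]^(1/4), so T ∝ (1−A)^(1/4) / √d.
T₁ = [1360×0.82/(4×5.67×10⁻⁸×3.48²)]^(1/4) = 141.95 K.
T₂ = [1360×0.89/(4×5.67×10⁻⁸×4.14²)]^(1/4) = 132.84 K.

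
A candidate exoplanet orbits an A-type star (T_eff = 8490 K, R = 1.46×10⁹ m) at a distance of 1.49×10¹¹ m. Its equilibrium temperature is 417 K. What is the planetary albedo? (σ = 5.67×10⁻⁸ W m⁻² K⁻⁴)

L = 4πR_⋆²σT_⋆⁴ = 4π(1.46×10⁹)² × 5.67×10⁻⁸ × (8490)⁴ = 7.89×10²⁷ W.
S = L/(4πd²) = 2.83×10⁴ W m⁻².
From T_eq⁴ = S(1−A)/(4σ): 1−A = 4σT_eq⁴/S.
1−A = 4 × 5.67×10⁻⁸ × (417)⁴ / 2.83×10⁴ = 0.242.

A ≈ 0.76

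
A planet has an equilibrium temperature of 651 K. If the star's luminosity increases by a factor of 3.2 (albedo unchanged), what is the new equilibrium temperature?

T_eq ≈ 871 K

T_eq ∝ L^(1/4) · d^(−1/2).
T′ = 651 × 3.2^(1/4) = 871 K.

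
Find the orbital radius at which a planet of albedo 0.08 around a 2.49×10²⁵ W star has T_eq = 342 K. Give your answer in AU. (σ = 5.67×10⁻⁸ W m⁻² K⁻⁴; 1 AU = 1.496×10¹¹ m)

From T_eq⁴ = L(1−A)/(16πσd²): d = √[L(1−A)/(16πσT_eq⁴)].
d = √[2.49×10²⁵ × 0.92 / (16π × 5.67×10⁻⁸ × (342)⁴)] = 2.42×10¹⁰ m = 0.162 AU.

d ≈ 0.162 AU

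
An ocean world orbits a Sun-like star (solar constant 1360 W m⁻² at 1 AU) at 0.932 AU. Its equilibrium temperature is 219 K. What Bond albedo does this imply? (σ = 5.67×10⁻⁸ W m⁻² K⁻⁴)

Flux at 0.932 AU: S = 1360/0.932² = 1570 W m⁻².
From T_eq⁴ = S(1−A)/(4σ): 1−A = 4σT_eq⁴/S.
1−A = 4 × 5.67×10⁻⁸ × (219)⁴ / 1570 = 0.333.

A ≈ 0.67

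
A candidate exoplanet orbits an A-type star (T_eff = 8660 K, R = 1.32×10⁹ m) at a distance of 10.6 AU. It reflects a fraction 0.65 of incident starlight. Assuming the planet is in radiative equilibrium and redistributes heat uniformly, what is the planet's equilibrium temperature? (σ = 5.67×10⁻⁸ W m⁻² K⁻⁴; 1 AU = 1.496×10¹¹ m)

T_eq ≈ 136 K

d = 10.6 AU = 1.59×10¹² m.
L = 4πR_⋆²σT_⋆⁴ = 4π(1.32×10⁹)² × 5.67×10⁻⁸ × (8660)⁴ = 6.98×10²⁷ W.
S = L/(4πd²) = 221 W m⁻².
Energy balance: absorbed = emitted ⇒ πR²·S(1−A) = 4πR²·σT_eq⁴, so T_eq⁴ = S(1−A)/(4σ).
T_eq = [221 × 0.35 / (4 × 5.67×10⁻⁸)]^(1/4) = (3.41×10⁸)^(1/4) = 136 K.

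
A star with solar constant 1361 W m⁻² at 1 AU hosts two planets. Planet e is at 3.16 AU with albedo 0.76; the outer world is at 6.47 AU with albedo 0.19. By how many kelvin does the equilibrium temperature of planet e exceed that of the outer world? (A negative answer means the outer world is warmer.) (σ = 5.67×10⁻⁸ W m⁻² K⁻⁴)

ΔT ≈ 5.8 K

T_eq = [S₀(1−A)/(4σd²)]^(1/4), so T ∝ (1−A)^(1/4) / √d.
T₁ = [1361×0.24/(4×5.67×10⁻⁸×3.16²)]^(1/4) = 109.59 K.
T₂ = [1361×0.81/(4×5.67×10⁻⁸×6.47²)]^(1/4) = 103.81 K.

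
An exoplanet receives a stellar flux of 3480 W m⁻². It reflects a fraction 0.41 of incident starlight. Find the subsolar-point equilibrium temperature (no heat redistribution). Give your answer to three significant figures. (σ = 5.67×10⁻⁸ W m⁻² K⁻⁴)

At the subsolar point the surface absorbs S(1−A) and emits σT⁴ per unit area — no factor of 4, since only the local patch is in balance.
T = [3480 × 0.59 / 5.67×10⁻⁸]^(1/4) = (3.62×10¹⁰)^(1/4) = 436 K.

T_ss ≈ 436 K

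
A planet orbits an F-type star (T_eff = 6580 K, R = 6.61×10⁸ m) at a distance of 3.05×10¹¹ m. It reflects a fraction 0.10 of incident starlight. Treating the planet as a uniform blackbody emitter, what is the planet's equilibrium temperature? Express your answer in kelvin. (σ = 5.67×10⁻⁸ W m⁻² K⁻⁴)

L = 4πR_⋆²σT_⋆⁴ = 4π(6.61×10⁸)² × 5.67×10⁻⁸ × (6580)⁴ = 5.84×10²⁶ W.
S = L/(4πd²) = 499 W m⁻².
Energy balance: absorbed = emitted ⇒ πR²·S(1−A) = 4πR²·σT_eq⁴, so T_eq⁴ = S(1−A)/(4σ).
T_eq = [499 × 0.90 / (4 × 5.67×10⁻⁸)]^(1/4) = (1.98×10⁹)^(1/4) = 211 K.

T_eq ≈ 211 K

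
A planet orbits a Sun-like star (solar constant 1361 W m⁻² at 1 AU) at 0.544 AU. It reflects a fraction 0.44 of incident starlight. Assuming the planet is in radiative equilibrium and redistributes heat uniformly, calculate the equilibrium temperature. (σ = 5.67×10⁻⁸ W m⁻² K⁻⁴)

T_eq ≈ 326 K

Flux at 0.544 AU: S = 1361/0.544² = 4600 W m⁻².
Energy balance: absorbed = emitted ⇒ πR²·S(1−A) = 4πR²·σT_eq⁴, so T_eq⁴ = S(1−A)/(4σ).
T_eq = [4600 × 0.56 / (4 × 5.67×10⁻⁸)]^(1/4) = (1.14×10¹⁰)^(1/4) = 326 K.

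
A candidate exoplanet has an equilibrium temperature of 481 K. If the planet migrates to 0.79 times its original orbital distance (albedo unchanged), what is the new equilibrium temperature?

T_eq ∝ L^(1/4) · d^(−1/2).
T′ = 481 / 0.79^(1/2) = 541 K.

T_eq ≈ 541 K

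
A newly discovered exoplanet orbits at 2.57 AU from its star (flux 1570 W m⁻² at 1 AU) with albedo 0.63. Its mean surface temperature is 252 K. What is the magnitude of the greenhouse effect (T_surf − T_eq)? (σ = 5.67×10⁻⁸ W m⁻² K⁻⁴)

ΔT ≈ 111.7 K

S = 1570/2.57² = 237.7 W m⁻².
T_eq = [S(1−A)/(4σ)]^(1/4) = [237.7×0.37/(4×5.67×10⁻⁸)]^(1/4) = 140.3 K.
ΔT = T_surf − T_eq = 252 − 140.3.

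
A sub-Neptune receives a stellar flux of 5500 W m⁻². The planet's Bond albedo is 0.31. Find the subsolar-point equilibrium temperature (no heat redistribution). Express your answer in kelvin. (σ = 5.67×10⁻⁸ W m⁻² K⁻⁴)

At the subsolar point the surface absorbs S(1−A) and emits σT⁴ per unit area — no factor of 4, since only the local patch is in balance.
T = [5500 × 0.69 / 5.67×10⁻⁸]^(1/4) = (6.69×10¹⁰)^(1/4) = 509 K.

T_ss ≈ 509 K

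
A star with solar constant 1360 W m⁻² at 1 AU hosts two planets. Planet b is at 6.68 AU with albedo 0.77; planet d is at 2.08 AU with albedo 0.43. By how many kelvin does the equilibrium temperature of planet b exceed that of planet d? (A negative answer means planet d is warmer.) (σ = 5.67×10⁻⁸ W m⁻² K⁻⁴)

T_eq = [S₀(1−A)/(4σd²)]^(1/4), so T ∝ (1−A)^(1/4) / √d.
T₁ = [1360×0.23/(4×5.67×10⁻⁸×6.68²)]^(1/4) = 74.56 K.
T₂ = [1360×0.57/(4×5.67×10⁻⁸×2.08²)]^(1/4) = 167.65 K.

ΔT ≈ -93.1 K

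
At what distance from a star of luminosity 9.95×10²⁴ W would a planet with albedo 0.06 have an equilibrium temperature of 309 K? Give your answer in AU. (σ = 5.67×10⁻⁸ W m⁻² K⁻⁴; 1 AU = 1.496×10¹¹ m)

d ≈ 0.127 AU

From T_eq⁴ = L(1−A)/(16πσd²): d = √[L(1−A)/(16πσT_eq⁴)].
d = √[9.95×10²⁴ × 0.94 / (16π × 5.67×10⁻⁸ × (309)⁴)] = 1.90×10¹⁰ m = 0.127 AU.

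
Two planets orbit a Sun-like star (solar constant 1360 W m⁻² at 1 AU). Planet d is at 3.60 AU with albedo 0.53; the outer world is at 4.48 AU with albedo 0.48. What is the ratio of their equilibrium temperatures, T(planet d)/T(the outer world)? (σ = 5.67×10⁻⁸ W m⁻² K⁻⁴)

T₁/T₂ ≈ 1.088

T_eq = [S₀(1−A)/(4σd²)]^(1/4), so T ∝ (1−A)^(1/4) / √d.
T₁ = [1360×0.47/(4×5.67×10⁻⁸×3.60²)]^(1/4) = 121.44 K.
T₂ = [1360×0.52/(4×5.67×10⁻⁸×4.48²)]^(1/4) = 111.64 K.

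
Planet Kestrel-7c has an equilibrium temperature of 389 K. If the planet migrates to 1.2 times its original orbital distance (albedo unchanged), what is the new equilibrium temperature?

T_eq ∝ L^(1/4) · d^(−1/2).
T′ = 389 / 1.2^(1/2) = 355 K.

T_eq ≈ 355 K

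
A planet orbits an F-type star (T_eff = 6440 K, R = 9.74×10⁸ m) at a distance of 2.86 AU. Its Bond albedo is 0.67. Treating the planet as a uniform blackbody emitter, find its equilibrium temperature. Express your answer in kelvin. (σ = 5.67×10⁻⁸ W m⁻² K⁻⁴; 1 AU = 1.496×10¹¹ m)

d = 2.86 AU = 4.28×10¹¹ m.
L = 4πR_⋆²σT_⋆⁴ = 4π(9.74×10⁸)² × 5.67×10⁻⁸ × (6440)⁴ = 1.16×10²⁷ W.
S = L/(4πd²) = 505 W m⁻².
Energy balance: absorbed = emitted ⇒ πR²·S(1−A) = 4πR²·σT_eq⁴, so T_eq⁴ = S(1−A)/(4σ).
T_eq = [505 × 0.33 / (4 × 5.67×10⁻⁸)]^(1/4) = (7.35×10⁸)^(1/4) = 165 K.

T_eq ≈ 165 K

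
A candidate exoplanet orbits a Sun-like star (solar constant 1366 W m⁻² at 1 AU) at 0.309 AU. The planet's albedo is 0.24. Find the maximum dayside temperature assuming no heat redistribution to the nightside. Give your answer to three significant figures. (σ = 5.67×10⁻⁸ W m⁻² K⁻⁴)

Flux at 0.309 AU: S = 1366/0.309² = 1.43×10⁴ W m⁻².
With no redistribution each surface element balances locally: S(1−A) = σT⁴.
T = [1.43×10⁴ × 0.76 / 5.67×10⁻⁸]^(1/4) = (1.92×10¹¹)^(1/4) = 662 K.

T_ss ≈ 662 K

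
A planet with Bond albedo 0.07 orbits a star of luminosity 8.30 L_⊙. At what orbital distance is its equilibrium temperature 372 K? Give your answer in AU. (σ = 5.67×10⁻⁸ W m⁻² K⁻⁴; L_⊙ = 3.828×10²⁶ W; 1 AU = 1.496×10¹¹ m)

L = 8.30 × 3.828×10²⁶ = 3.18×10²⁷ W.
From T_eq⁴ = L(1−A)/(16πσd²): d = √[L(1−A)/(16πσT_eq⁴)].
d = √[3.18×10²⁷ × 0.93 / (16π × 5.67×10⁻⁸ × (372)⁴)] = 2.33×10¹¹ m = 1.56 AU.

d ≈ 1.56 AU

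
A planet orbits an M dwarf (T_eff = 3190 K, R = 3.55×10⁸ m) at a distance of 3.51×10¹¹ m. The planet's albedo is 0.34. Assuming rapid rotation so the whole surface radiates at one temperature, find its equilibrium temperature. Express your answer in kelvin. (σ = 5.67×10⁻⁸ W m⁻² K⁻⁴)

T_eq ≈ 64.7 K

L = 4πR_⋆²σT_⋆⁴ = 4π(3.55×10⁸)² × 5.67×10⁻⁸ × (3190)⁴ = 9.30×10²⁴ W.
S = L/(4πd²) = 6.01 W m⁻².
Energy balance: absorbed = emitted ⇒ πR²·S(1−A) = 4πR²·σT_eq⁴, so T_eq⁴ = S(1−A)/(4σ).
T_eq = [6.01 × 0.66 / (4 × 5.67×10⁻⁸)]^(1/4) = (1.75×10⁷)^(1/4) = 64.7 K.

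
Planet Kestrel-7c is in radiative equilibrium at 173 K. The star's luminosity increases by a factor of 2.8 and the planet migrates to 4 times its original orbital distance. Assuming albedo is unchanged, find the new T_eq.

T_eq ≈ 112 K

T_eq ∝ L^(1/4) · d^(−1/2).
T′ = 173 × 2.8^(1/4) / 4^(1/2) = 112 K.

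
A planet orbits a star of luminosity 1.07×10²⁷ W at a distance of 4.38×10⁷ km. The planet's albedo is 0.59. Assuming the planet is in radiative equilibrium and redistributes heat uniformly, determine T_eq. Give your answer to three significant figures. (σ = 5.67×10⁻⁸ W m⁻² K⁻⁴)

d = 4.38×10⁷ km = 4.38×10¹⁰ m.
Flux: S = L/(4πd²) = 1.07×10²⁷/(4π×(4.38×10¹⁰)²) = 4.44×10⁴ W m⁻².
Energy balance: absorbed = emitted ⇒ πR²·S(1−A) = 4πR²·σT_eq⁴, so T_eq⁴ = S(1−A)/(4σ).
T_eq = [4.44×10⁴ × 0.41 / (4 × 5.67×10⁻⁸)]^(1/4) = (8.02×10¹⁰)^(1/4) = 532 K.

T_eq ≈ 532 K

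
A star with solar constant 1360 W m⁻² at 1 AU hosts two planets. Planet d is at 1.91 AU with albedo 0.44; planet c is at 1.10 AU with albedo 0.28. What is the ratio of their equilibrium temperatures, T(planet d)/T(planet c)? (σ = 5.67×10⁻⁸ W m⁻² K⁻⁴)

T_eq = [S₀(1−A)/(4σd²)]^(1/4), so T ∝ (1−A)^(1/4) / √d.
T₁ = [1360×0.56/(4×5.67×10⁻⁸×1.91²)]^(1/4) = 174.18 K.
T₂ = [1360×0.72/(4×5.67×10⁻⁸×1.10²)]^(1/4) = 244.41 K.

T₁/T₂ ≈ 0.713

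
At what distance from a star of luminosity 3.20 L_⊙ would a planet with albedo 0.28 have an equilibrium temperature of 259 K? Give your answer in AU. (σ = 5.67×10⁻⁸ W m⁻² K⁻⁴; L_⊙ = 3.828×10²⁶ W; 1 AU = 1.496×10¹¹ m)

L = 3.20 × 3.828×10²⁶ = 1.22×10²⁷ W.
From T_eq⁴ = L(1−A)/(16πσd²): d = √[L(1−A)/(16πσT_eq⁴)].
d = √[1.22×10²⁷ × 0.72 / (16π × 5.67×10⁻⁸ × (259)⁴)] = 2.62×10¹¹ m = 1.75 AU.

d ≈ 1.75 AU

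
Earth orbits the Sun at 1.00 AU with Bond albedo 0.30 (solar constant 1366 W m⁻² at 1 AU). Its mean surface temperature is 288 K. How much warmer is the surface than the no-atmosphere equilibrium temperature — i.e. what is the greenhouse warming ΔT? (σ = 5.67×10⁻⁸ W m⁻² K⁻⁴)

S = 1366/1.00² = 1366 W m⁻².
T_eq = [S(1−A)/(4σ)]^(1/4) = [1366×0.70/(4×5.67×10⁻⁸)]^(1/4) = 254.8 K.
ΔT = T_surf − T_eq = 288 − 254.8.

ΔT ≈ 33.2 K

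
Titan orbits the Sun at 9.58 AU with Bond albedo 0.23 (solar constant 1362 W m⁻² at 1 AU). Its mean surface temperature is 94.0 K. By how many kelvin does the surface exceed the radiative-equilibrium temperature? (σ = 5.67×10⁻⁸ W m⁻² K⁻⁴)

ΔT ≈ 9.7 K

S = 1362/9.58² = 14.84 W m⁻².
T_eq = [S(1−A)/(4σ)]^(1/4) = [14.84×0.77/(4×5.67×10⁻⁸)]^(1/4) = 84.3 K.
ΔT = T_surf − T_eq = 94 − 84.3.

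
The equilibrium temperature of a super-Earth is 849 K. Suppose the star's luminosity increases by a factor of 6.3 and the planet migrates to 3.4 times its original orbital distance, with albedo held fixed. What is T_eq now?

T_eq ≈ 729 K

T_eq ∝ L^(1/4) · d^(−1/2).
T′ = 849 × 6.3^(1/4) / 3.4^(1/2) = 729 K.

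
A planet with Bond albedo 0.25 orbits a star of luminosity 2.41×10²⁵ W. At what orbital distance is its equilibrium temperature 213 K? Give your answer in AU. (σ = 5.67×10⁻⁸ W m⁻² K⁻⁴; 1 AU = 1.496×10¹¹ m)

d ≈ 0.371 AU

From T_eq⁴ = L(1−A)/(16πσd²): d = √[L(1−A)/(16πσT_eq⁴)].
d = √[2.41×10²⁵ × 0.75 / (16π × 5.67×10⁻⁸ × (213)⁴)] = 5.55×10¹⁰ m = 0.371 AU.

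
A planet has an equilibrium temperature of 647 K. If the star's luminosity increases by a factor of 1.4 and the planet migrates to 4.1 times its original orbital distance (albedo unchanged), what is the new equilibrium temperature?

T_eq ∝ L^(1/4) · d^(−1/2).
T′ = 647 × 1.4^(1/4) / 4.1^(1/2) = 348 K.

T_eq ≈ 348 K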